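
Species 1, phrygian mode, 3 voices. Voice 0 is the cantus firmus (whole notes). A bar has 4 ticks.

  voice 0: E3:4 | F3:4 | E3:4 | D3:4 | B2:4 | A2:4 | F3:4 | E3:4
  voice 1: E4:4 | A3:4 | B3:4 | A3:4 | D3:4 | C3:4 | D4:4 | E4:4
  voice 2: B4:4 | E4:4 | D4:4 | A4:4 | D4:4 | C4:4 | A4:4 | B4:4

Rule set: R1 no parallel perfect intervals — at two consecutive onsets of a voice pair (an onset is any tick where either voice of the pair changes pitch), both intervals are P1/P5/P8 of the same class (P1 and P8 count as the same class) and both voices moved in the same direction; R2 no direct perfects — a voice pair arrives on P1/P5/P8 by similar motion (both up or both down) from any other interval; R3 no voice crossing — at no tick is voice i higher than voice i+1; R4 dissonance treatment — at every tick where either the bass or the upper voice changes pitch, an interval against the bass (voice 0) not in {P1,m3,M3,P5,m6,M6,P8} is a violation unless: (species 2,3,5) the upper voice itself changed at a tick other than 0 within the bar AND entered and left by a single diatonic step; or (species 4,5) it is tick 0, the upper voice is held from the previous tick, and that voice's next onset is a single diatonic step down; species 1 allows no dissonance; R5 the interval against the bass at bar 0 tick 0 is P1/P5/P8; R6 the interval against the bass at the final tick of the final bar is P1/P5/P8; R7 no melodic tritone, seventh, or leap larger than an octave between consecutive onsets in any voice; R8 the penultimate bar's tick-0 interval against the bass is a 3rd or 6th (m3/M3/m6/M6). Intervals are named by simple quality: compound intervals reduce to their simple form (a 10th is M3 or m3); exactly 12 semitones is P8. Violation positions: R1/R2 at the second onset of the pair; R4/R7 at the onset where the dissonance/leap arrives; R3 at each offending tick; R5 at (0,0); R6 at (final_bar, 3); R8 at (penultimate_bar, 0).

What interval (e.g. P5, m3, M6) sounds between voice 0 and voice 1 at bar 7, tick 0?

voice 0=E3 voice 1=E4 -> P8

P8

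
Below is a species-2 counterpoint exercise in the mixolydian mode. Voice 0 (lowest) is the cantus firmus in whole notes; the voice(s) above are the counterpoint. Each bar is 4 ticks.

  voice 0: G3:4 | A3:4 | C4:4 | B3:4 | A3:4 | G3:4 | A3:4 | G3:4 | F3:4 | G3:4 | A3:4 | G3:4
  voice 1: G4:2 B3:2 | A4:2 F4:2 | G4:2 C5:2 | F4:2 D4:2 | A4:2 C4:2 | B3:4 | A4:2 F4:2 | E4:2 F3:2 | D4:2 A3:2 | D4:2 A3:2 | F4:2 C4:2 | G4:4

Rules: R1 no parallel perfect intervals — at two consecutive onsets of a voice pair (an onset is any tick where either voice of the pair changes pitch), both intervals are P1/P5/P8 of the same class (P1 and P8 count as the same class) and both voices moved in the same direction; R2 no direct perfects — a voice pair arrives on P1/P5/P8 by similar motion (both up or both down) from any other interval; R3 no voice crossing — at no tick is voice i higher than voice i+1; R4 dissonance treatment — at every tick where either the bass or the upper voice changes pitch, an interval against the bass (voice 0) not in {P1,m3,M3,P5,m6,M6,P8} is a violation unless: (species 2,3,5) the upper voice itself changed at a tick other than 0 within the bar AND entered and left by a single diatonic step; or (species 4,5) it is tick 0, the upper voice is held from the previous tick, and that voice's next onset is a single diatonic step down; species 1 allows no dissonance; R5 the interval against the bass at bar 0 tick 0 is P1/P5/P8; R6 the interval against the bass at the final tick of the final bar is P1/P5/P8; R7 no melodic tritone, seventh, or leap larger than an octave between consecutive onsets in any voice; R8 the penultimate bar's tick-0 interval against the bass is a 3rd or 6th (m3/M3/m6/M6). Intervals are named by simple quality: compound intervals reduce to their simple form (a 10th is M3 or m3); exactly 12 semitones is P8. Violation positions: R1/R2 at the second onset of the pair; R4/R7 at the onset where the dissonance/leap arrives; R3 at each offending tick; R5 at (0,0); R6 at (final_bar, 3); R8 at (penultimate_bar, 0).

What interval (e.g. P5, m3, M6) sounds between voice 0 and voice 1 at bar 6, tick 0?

voice 0=A3 voice 1=A4 -> P8

P8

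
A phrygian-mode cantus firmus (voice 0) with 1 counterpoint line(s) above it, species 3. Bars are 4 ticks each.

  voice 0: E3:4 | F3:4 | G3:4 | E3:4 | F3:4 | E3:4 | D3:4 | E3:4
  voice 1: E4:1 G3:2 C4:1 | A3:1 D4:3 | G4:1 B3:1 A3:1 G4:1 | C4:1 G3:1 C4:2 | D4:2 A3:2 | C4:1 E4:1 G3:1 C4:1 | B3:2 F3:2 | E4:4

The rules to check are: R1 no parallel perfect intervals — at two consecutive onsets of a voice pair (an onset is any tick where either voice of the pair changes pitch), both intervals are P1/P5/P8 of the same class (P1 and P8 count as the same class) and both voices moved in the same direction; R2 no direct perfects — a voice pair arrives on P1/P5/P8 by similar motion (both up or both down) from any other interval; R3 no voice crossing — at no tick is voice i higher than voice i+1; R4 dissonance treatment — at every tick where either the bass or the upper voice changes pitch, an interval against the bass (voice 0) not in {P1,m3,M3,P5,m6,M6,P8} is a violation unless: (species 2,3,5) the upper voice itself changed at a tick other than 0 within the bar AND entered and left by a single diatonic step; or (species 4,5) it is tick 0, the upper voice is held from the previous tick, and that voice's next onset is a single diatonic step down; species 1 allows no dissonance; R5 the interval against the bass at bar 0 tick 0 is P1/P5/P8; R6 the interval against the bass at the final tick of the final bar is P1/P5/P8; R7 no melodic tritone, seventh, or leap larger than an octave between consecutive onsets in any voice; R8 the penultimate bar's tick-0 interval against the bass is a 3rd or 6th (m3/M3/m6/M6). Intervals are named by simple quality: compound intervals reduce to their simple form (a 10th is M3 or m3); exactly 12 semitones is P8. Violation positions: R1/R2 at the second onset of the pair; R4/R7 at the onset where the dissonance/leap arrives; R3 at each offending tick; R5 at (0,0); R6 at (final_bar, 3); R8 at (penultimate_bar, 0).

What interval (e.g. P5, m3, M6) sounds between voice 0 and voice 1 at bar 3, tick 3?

voice 0=E3 voice 1=C4 -> m6

m6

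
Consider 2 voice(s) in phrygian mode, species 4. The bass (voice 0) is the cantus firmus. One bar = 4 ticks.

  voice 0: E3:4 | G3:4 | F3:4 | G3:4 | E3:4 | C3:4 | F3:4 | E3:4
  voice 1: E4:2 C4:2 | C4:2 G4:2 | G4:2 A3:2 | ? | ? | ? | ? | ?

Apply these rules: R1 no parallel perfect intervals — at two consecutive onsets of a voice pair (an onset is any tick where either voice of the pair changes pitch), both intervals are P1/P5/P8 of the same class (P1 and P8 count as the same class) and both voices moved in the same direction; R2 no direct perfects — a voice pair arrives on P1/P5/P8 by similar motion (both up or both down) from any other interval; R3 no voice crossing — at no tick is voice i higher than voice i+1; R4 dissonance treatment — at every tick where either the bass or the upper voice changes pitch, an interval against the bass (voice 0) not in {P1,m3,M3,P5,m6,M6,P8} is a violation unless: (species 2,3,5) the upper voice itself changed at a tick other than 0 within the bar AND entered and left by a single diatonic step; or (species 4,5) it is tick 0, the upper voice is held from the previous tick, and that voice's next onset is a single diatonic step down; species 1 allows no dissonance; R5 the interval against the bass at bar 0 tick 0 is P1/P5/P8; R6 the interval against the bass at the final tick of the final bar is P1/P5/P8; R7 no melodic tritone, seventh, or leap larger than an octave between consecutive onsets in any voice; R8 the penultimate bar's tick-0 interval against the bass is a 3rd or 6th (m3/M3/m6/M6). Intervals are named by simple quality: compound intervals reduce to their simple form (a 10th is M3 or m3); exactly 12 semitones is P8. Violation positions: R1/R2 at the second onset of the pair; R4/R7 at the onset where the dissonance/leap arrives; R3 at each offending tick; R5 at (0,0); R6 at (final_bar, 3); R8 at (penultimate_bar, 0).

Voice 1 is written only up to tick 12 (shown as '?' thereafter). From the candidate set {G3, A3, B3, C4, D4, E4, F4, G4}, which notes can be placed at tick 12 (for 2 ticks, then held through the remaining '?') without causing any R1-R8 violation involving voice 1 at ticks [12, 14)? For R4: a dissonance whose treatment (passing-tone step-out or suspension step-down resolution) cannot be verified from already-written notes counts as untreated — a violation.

G3: legal
A3: violates R4
B3: legal
C4: violates R4
D4: violates R2
E4: legal
F4: violates R4
G4: violates R2,R7

{B3, E4, G3}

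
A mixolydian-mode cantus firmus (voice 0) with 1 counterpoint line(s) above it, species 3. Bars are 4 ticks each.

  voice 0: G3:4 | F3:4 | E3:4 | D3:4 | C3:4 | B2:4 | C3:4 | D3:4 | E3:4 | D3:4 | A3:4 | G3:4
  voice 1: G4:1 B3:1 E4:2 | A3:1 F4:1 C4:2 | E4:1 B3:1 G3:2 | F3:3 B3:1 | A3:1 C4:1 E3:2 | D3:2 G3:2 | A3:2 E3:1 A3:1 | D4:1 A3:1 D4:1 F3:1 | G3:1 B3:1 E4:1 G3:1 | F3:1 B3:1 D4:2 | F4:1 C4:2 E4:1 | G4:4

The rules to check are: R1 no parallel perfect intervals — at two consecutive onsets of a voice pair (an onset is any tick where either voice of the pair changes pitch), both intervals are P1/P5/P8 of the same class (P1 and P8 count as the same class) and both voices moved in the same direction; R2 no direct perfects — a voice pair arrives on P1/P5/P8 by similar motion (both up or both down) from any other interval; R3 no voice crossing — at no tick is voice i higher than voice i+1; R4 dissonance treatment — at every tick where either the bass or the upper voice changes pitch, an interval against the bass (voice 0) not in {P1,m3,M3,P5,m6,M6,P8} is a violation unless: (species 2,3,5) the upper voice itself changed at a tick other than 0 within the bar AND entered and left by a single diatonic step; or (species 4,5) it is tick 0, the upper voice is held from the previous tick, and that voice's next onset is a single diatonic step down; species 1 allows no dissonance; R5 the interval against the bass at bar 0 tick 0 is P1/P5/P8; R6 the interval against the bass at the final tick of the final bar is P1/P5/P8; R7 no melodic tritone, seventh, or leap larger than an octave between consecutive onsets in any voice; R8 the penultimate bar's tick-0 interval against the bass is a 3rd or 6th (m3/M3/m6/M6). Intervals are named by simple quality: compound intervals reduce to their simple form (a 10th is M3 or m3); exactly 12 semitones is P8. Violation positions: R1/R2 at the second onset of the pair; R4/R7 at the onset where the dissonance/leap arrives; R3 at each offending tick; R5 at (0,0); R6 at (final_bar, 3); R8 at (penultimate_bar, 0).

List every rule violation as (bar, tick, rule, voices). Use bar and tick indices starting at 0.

(3, 3, R7, (1,))
(7, 0, R2, (0, 1))
(9, 1, R7, (1,))

bar 0: v0=G3 v1=G4 downbeat P8
bar 1: v0=F3 v1=A3 downbeat M3
bar 2: v0=E3 v1=E4 downbeat P8
bar 3: v0=D3 v1=F3 downbeat m3
bar 4: v0=C3 v1=A3 downbeat M6
bar 5: v0=B2 v1=D3 downbeat m3
bar 6: v0=C3 v1=A3 downbeat M6
bar 7: v0=D3 v1=D4 downbeat P8
bar 8: v0=E3 v1=G3 downbeat m3
bar 9: v0=D3 v1=F3 downbeat m3
bar 10: v0=A3 v1=F4 downbeat m6
bar 11: v0=G3 v1=G4 downbeat P8
  -> R7 @ bar 3 tick 3 v(1,): F3->B3 leap 6st
  -> R2 @ bar 7 tick 0 v(0, 1): C3/A3 M6 -> D3/D4 P8 similar
  -> R7 @ bar 9 tick 1 v(1,): F3->B3 leap 6st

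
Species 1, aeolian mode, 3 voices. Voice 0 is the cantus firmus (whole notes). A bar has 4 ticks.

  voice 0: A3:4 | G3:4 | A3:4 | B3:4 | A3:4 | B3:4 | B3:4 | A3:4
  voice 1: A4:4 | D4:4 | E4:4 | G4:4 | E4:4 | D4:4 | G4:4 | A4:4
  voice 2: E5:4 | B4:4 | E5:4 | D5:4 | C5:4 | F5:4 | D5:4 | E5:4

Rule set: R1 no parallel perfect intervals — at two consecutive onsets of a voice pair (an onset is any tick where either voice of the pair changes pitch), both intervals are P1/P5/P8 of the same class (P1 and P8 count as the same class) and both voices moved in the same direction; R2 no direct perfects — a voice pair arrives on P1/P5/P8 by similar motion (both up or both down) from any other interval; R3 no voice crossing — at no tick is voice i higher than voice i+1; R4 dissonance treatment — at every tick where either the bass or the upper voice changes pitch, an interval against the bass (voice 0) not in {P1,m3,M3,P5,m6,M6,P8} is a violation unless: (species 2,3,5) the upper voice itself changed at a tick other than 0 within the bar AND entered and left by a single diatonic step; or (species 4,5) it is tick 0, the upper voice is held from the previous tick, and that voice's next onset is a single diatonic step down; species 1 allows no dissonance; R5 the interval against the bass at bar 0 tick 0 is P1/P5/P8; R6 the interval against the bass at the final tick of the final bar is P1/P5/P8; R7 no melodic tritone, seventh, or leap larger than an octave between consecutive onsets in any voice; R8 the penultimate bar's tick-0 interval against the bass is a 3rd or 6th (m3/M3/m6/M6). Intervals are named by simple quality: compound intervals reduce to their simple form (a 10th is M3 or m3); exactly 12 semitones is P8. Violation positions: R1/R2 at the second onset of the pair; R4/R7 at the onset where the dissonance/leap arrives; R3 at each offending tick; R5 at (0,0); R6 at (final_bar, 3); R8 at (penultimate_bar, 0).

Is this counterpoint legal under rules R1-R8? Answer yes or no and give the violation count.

No (7 violations)

bar 0: v0=A3 v1=A4 v2=E5 (P5)
bar 1: v0=G3 v1=D4 v2=B4 (M3)
bar 2: v0=A3 v1=E4 v2=E5 (P5)
bar 3: v0=B3 v1=G4 v2=D5 (m3)
bar 4: v0=A3 v1=E4 v2=C5 (m3)
bar 5: v0=B3 v1=D4 v2=F5 (TT)
bar 6: v0=B3 v1=G4 v2=D5 (m3)
bar 7: v0=A3 v1=A4 v2=E5 (P5)
  R2 @ bar1.0: A3/A4 P8 -> G3/D4 P5 similar
  R1 @ bar2.0: G3/D4 P5 -> A3/E4 P5 similar
  R2 @ bar2.0: G3/B4 M3 -> A3/E5 P5 similar
  R2 @ bar2.0: D4/B4 M6 -> E4/E5 P8 similar
  R2 @ bar4.0: B3/G4 m6 -> A3/E4 P5 similar
  R4 @ bar5.0: B3/F5 TT untreated
  R1 @ bar7.0: G4/D5 P5 -> A4/E5 P5 similar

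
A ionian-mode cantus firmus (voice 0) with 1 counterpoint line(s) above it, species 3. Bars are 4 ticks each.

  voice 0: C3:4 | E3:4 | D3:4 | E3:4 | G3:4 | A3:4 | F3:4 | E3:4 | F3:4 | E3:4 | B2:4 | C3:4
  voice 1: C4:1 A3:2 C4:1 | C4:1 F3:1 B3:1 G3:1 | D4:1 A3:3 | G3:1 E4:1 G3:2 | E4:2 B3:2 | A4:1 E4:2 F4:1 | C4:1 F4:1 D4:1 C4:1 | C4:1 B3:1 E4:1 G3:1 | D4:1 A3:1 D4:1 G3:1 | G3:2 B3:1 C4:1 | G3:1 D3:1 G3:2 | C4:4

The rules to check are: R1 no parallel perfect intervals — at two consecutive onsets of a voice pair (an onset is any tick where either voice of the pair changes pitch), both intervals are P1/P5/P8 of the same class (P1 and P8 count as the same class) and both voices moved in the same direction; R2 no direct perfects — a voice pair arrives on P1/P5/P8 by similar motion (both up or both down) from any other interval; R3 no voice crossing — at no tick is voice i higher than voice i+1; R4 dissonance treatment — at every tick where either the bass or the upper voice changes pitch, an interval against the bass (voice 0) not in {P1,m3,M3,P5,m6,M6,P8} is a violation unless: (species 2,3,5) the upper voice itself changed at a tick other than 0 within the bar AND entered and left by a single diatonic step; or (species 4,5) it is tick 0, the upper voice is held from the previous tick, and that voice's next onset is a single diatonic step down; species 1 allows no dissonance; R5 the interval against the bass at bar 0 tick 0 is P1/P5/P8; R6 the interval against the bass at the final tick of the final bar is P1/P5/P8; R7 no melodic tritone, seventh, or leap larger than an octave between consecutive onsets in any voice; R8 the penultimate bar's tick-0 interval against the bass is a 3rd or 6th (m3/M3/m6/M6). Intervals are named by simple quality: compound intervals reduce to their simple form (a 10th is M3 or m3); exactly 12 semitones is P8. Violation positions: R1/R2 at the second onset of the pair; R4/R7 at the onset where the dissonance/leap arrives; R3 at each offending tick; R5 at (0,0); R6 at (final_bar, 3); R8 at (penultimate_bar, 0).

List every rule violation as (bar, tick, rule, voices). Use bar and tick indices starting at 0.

(1, 1, R4, (0, 1))
(1, 2, R7, (1,))
(5, 0, R2, (0, 1))
(5, 0, R7, (1,))
(6, 0, R2, (0, 1))
(8, 3, R4, (0, 1))
(11, 0, R2, (0, 1))

bar 0: v0=C3 v1=C4 downbeat P8
bar 1: v0=E3 v1=C4 downbeat m6
bar 2: v0=D3 v1=D4 downbeat P8
bar 3: v0=E3 v1=G3 downbeat m3
bar 4: v0=G3 v1=E4 downbeat M6
bar 5: v0=A3 v1=A4 downbeat P8
bar 6: v0=F3 v1=C4 downbeat P5
bar 7: v0=E3 v1=C4 downbeat m6
bar 8: v0=F3 v1=D4 downbeat M6
bar 9: v0=E3 v1=G3 downbeat m3
bar 10: v0=B2 v1=G3 downbeat m6
bar 11: v0=C3 v1=C4 downbeat P8
  -> R4 @ bar 1 tick 1 v(0, 1): E3/F3 m2 untreated
  -> R7 @ bar 1 tick 2 v(1,): F3->B3 leap 6st
  -> R2 @ bar 5 tick 0 v(0, 1): G3/B3 M3 -> A3/A4 P8 similar
  -> R7 @ bar 5 tick 0 v(1,): B3->A4 leap 10st
  -> R2 @ bar 6 tick 0 v(0, 1): A3/F4 m6 -> F3/C4 P5 similar
  -> R4 @ bar 8 tick 3 v(0, 1): F3/G3 M2 untreated
  -> R2 @ bar 11 tick 0 v(0, 1): B2/G3 m6 -> C3/C4 P8 similar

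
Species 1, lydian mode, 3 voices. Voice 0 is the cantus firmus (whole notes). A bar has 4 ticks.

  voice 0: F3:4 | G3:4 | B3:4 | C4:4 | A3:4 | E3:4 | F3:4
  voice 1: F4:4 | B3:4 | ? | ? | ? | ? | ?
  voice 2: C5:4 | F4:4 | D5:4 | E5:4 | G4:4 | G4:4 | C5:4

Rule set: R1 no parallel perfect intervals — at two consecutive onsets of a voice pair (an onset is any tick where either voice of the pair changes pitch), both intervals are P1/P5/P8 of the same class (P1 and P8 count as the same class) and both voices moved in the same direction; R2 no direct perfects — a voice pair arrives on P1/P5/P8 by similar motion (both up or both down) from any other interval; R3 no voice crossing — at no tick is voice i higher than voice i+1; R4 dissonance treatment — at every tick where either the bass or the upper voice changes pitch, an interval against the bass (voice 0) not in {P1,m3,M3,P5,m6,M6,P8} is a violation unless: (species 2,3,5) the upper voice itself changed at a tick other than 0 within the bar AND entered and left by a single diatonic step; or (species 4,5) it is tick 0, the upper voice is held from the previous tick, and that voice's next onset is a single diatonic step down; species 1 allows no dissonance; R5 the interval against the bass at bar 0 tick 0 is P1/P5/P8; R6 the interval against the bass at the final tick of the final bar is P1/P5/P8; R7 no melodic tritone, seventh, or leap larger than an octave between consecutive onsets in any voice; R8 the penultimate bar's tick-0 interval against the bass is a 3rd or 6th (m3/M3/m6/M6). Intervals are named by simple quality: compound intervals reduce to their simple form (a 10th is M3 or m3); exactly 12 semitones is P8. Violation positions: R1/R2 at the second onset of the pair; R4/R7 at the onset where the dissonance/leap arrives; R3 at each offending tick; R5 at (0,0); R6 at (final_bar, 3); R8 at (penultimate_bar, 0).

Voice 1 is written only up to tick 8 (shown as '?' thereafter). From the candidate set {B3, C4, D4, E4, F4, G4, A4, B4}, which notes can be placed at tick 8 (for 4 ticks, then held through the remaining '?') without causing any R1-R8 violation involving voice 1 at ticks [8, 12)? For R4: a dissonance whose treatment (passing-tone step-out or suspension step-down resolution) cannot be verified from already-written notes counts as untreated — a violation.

B3: legal
C4: violates R4
D4: violates R2
E4: violates R4
F4: violates R4,R7
G4: violates R2
A4: violates R4,R7
B4: violates R2

{B3}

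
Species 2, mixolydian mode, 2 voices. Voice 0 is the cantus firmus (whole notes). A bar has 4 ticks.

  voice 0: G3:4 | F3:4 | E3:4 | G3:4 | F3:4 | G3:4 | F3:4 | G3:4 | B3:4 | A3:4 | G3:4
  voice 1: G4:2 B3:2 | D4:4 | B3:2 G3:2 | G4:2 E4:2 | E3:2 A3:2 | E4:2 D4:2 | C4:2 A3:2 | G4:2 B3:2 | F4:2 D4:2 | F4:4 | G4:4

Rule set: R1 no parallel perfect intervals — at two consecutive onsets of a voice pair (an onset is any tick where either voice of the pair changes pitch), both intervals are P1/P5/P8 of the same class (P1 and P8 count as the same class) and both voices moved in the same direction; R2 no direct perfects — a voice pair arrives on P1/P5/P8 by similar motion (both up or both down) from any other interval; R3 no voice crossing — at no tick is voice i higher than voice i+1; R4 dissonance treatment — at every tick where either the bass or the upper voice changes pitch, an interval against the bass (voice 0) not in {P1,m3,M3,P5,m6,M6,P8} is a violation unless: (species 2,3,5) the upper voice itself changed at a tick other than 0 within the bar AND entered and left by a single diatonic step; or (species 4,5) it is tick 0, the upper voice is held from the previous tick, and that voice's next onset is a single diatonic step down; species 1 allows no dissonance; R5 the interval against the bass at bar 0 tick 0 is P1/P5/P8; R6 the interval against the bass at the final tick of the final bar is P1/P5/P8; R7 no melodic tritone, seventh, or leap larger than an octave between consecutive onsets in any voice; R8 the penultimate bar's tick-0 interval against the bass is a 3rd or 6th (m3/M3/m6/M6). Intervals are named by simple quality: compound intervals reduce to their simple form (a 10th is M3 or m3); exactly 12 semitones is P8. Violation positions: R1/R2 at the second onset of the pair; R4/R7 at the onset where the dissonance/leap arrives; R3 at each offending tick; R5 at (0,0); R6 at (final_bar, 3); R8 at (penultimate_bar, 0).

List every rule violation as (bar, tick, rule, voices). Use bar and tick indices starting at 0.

bar 0: v0=G3 v1=G4 downbeat P8
bar 1: v0=F3 v1=D4 downbeat M6
bar 2: v0=E3 v1=B3 downbeat P5
bar 3: v0=G3 v1=G4 downbeat P8
bar 4: v0=F3 v1=E3 downbeat m2
bar 5: v0=G3 v1=E4 downbeat M6
bar 6: v0=F3 v1=C4 downbeat P5
bar 7: v0=G3 v1=G4 downbeat P8
bar 8: v0=B3 v1=F4 downbeat TT
bar 9: v0=A3 v1=F4 downbeat m6
bar 10: v0=G3 v1=G4 downbeat P8
  -> R2 @ bar 2 tick 0 v(0, 1): F3/D4 M6 -> E3/B3 P5 similar
  -> R2 @ bar 3 tick 0 v(0, 1): E3/G3 m3 -> G3/G4 P8 similar
  -> R3 @ bar 4 tick 0 v(0, 1): F3 above E3
  -> R4 @ bar 4 tick 0 v(0, 1): F3/E3 m2 untreated
  -> R3 @ bar 4 tick 1 v(0, 1): F3 above E3
  -> R1 @ bar 6 tick 0 v(0, 1): G3/D4 P5 -> F3/C4 P5 similar
  -> R2 @ bar 7 tick 0 v(0, 1): F3/A3 M3 -> G3/G4 P8 similar
  -> R7 @ bar 7 tick 0 v(1,): A3->G4 leap 10st
  -> R4 @ bar 8 tick 0 v(0, 1): B3/F4 TT untreated
  -> R7 @ bar 8 tick 0 v(1,): B3->F4 leap 6st

(2, 0, R2, (0, 1))
(3, 0, R2, (0, 1))
(4, 0, R3, (0, 1))
(4, 0, R4, (0, 1))
(4, 1, R3, (0, 1))
(6, 0, R1, (0, 1))
(7, 0, R2, (0, 1))
(7, 0, R7, (1,))
(8, 0, R4, (0, 1))
(8, 0, R7, (1,))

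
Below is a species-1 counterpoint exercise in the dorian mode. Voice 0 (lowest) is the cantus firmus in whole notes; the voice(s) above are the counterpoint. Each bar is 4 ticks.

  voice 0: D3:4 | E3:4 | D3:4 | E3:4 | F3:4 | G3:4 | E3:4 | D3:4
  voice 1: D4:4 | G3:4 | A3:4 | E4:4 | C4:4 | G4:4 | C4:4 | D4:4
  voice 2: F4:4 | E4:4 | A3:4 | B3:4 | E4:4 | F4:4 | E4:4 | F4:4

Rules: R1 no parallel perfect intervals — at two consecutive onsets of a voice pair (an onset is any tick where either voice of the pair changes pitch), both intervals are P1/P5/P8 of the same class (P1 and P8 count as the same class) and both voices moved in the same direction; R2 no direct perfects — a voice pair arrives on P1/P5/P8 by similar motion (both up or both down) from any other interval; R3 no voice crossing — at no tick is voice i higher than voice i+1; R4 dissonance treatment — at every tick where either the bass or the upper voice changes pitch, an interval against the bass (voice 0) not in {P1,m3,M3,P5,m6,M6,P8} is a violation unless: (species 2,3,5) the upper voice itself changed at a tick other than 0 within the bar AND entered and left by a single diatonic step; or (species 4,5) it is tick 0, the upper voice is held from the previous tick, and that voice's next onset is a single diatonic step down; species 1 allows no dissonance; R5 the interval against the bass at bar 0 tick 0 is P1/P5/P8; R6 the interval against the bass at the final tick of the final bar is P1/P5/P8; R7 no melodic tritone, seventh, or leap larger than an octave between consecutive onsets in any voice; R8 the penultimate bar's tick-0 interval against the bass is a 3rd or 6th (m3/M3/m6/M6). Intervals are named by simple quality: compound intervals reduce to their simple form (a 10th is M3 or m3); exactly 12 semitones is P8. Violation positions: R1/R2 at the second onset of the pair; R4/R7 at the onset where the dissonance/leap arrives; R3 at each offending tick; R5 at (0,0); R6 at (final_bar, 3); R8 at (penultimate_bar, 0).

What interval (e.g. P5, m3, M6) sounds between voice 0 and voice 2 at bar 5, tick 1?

m7

voice 0=G3 voice 2=F4 -> m7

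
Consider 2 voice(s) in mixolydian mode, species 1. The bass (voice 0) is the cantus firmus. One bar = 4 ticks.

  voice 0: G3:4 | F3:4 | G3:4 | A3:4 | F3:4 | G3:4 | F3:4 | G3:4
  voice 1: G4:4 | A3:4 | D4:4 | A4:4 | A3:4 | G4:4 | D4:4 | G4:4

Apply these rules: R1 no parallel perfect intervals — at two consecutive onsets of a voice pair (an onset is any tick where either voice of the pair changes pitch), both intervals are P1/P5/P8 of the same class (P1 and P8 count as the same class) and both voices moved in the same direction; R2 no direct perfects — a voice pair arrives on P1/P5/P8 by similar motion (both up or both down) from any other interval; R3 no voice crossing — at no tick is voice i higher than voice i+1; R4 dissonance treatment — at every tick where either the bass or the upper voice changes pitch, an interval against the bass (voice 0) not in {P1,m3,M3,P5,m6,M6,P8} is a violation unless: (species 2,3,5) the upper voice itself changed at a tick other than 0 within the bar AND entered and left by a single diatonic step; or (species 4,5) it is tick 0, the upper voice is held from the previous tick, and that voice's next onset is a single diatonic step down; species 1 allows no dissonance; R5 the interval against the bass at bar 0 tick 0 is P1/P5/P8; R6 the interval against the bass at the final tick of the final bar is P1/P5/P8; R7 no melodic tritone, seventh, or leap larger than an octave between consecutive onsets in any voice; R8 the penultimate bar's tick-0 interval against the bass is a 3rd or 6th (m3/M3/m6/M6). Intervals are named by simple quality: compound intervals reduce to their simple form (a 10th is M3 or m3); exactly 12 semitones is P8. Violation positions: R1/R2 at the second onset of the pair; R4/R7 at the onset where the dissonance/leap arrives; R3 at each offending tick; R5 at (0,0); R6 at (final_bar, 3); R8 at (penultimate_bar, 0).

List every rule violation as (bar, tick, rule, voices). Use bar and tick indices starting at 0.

bar 0: v0=G3 v1=G4 downbeat P8
bar 1: v0=F3 v1=A3 downbeat M3
bar 2: v0=G3 v1=D4 downbeat P5
bar 3: v0=A3 v1=A4 downbeat P8
bar 4: v0=F3 v1=A3 downbeat M3
bar 5: v0=G3 v1=G4 downbeat P8
bar 6: v0=F3 v1=D4 downbeat M6
bar 7: v0=G3 v1=G4 downbeat P8
  -> R7 @ bar 1 tick 0 v(1,): G4->A3 leap 10st
  -> R2 @ bar 2 tick 0 v(0, 1): F3/A3 M3 -> G3/D4 P5 similar
  -> R2 @ bar 3 tick 0 v(0, 1): G3/D4 P5 -> A3/A4 P8 similar
  -> R2 @ bar 5 tick 0 v(0, 1): F3/A3 M3 -> G3/G4 P8 similar
  -> R7 @ bar 5 tick 0 v(1,): A3->G4 leap 10st
  -> R2 @ bar 7 tick 0 v(0, 1): F3/D4 M6 -> G3/G4 P8 similar

(1, 0, R7, (1,))
(2, 0, R2, (0, 1))
(3, 0, R2, (0, 1))
(5, 0, R2, (0, 1))
(5, 0, R7, (1,))
(7, 0, R2, (0, 1))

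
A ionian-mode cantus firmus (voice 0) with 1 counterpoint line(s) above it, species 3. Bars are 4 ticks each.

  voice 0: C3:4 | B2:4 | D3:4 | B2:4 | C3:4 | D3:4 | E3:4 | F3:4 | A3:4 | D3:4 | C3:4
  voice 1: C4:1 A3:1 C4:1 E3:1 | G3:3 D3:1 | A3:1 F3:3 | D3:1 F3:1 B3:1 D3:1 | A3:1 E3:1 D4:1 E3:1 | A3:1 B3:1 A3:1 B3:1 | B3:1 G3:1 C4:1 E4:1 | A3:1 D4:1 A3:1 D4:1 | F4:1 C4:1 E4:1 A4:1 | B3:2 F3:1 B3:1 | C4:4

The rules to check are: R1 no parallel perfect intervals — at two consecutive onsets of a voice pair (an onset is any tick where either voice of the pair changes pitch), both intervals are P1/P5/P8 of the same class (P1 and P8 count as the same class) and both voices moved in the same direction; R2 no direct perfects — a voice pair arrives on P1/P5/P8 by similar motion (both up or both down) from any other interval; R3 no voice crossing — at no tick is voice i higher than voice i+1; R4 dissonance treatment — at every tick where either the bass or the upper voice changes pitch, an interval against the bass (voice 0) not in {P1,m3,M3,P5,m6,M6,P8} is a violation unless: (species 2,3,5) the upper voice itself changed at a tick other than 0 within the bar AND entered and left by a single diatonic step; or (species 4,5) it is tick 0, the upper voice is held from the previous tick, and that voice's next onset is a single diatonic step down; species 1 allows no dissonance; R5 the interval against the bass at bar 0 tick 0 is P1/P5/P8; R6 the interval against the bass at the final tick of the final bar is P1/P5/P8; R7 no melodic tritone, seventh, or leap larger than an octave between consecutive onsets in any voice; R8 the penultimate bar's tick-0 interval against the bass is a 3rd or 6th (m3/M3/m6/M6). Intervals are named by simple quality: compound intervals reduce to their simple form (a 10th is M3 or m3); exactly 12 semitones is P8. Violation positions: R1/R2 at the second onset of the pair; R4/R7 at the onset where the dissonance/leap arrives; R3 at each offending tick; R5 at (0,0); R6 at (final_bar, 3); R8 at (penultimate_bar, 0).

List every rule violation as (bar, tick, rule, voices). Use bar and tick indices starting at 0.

bar 0: v0=C3 v1=C4 downbeat P8
bar 1: v0=B2 v1=G3 downbeat m6
bar 2: v0=D3 v1=A3 downbeat P5
bar 3: v0=B2 v1=D3 downbeat m3
bar 4: v0=C3 v1=A3 downbeat M6
bar 5: v0=D3 v1=A3 downbeat P5
bar 6: v0=E3 v1=B3 downbeat P5
bar 7: v0=F3 v1=A3 downbeat M3
bar 8: v0=A3 v1=F4 downbeat m6
bar 9: v0=D3 v1=B3 downbeat M6
bar 10: v0=C3 v1=C4 downbeat P8
  -> R2 @ bar 2 tick 0 v(0, 1): B2/D3 m3 -> D3/A3 P5 similar
  -> R4 @ bar 3 tick 1 v(0, 1): B2/F3 TT untreated
  -> R7 @ bar 3 tick 2 v(1,): F3->B3 leap 6st
  -> R4 @ bar 4 tick 2 v(0, 1): C3/D4 M2 untreated
  -> R7 @ bar 4 tick 2 v(1,): E3->D4 leap 10st
  -> R7 @ bar 4 tick 3 v(1,): D4->E3 leap 10st
  -> R2 @ bar 5 tick 0 v(0, 1): C3/E3 M3 -> D3/A3 P5 similar
  -> R7 @ bar 9 tick 0 v(1,): A4->B3 leap 10st
  -> R7 @ bar 9 tick 2 v(1,): B3->F3 leap 6st
  -> R7 @ bar 9 tick 3 v(1,): F3->B3 leap 6st

(2, 0, R2, (0, 1))
(3, 1, R4, (0, 1))
(3, 2, R7, (1,))
(4, 2, R4, (0, 1))
(4, 2, R7, (1,))
(4, 3, R7, (1,))
(5, 0, R2, (0, 1))
(9, 0, R7, (1,))
(9, 2, R7, (1,))
(9, 3, R7, (1,))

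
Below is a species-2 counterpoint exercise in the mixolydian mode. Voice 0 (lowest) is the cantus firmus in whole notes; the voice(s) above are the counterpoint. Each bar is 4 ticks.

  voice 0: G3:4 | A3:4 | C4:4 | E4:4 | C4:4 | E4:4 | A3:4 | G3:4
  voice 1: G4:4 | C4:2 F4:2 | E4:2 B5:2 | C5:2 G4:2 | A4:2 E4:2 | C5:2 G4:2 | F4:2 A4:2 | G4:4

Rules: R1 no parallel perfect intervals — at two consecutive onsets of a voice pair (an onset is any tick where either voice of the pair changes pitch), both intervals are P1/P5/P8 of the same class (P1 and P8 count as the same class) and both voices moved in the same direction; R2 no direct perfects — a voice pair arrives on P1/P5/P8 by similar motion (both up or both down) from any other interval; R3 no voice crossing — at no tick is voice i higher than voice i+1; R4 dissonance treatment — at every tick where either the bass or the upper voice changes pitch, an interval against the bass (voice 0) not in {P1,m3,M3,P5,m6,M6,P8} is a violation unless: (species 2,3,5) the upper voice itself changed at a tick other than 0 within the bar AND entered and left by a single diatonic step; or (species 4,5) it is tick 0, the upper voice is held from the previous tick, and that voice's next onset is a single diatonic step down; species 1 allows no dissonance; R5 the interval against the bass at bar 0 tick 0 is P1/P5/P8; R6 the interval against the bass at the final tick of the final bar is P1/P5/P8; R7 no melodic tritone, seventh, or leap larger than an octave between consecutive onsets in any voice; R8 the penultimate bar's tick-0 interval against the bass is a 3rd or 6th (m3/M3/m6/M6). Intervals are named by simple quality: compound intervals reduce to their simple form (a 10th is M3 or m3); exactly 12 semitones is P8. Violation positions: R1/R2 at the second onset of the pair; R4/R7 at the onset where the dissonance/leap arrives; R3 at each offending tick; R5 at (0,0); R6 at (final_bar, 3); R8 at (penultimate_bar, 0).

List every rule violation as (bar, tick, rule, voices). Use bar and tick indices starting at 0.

(2, 2, R4, (0, 1))
(2, 2, R7, (1,))
(3, 0, R7, (1,))
(7, 0, R1, (0, 1))

bar 0: v0=G3 v1=G4 downbeat P8
bar 1: v0=A3 v1=C4 downbeat m3
bar 2: v0=C4 v1=E4 downbeat M3
bar 3: v0=E4 v1=C5 downbeat m6
bar 4: v0=C4 v1=A4 downbeat M6
bar 5: v0=E4 v1=C5 downbeat m6
bar 6: v0=A3 v1=F4 downbeat m6
bar 7: v0=G3 v1=G4 downbeat P8
  -> R4 @ bar 2 tick 2 v(0, 1): C4/B5 M7 untreated
  -> R7 @ bar 2 tick 2 v(1,): E4->B5 leap 19st
  -> R7 @ bar 3 tick 0 v(1,): B5->C5 leap 11st
  -> R1 @ bar 7 tick 0 v(0, 1): A3/A4 P8 -> G3/G4 P8 similar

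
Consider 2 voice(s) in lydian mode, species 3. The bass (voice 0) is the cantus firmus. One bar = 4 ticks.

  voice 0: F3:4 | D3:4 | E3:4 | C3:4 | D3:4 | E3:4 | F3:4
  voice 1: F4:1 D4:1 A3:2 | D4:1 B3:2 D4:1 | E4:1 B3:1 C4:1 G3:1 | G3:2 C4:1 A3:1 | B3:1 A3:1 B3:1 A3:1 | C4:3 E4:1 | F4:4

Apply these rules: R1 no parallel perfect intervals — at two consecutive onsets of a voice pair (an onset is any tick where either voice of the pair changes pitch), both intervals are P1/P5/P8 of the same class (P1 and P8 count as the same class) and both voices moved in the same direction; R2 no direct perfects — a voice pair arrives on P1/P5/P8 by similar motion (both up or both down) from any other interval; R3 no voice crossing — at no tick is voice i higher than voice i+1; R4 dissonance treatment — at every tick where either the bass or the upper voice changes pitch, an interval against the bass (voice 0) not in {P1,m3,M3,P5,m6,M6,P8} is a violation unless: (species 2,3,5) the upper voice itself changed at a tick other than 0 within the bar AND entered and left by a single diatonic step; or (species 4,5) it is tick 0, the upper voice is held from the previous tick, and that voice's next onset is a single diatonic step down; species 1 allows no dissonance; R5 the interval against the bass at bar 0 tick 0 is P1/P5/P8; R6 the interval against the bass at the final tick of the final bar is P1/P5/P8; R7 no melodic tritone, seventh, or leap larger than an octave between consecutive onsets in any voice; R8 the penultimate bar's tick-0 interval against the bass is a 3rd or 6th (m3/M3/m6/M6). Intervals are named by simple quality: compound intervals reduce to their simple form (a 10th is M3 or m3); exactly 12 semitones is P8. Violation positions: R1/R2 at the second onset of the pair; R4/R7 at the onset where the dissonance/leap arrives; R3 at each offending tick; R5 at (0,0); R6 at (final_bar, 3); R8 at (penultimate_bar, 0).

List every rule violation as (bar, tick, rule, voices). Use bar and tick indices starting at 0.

(2, 0, R1, (0, 1))
(6, 0, R1, (0, 1))

bar 0: v0=F3 v1=F4 downbeat P8
bar 1: v0=D3 v1=D4 downbeat P8
bar 2: v0=E3 v1=E4 downbeat P8
bar 3: v0=C3 v1=G3 downbeat P5
bar 4: v0=D3 v1=B3 downbeat M6
bar 5: v0=E3 v1=C4 downbeat m6
bar 6: v0=F3 v1=F4 downbeat P8
  -> R1 @ bar 2 tick 0 v(0, 1): D3/D4 P8 -> E3/E4 P8 similar
  -> R1 @ bar 6 tick 0 v(0, 1): E3/E4 P8 -> F3/F4 P8 similar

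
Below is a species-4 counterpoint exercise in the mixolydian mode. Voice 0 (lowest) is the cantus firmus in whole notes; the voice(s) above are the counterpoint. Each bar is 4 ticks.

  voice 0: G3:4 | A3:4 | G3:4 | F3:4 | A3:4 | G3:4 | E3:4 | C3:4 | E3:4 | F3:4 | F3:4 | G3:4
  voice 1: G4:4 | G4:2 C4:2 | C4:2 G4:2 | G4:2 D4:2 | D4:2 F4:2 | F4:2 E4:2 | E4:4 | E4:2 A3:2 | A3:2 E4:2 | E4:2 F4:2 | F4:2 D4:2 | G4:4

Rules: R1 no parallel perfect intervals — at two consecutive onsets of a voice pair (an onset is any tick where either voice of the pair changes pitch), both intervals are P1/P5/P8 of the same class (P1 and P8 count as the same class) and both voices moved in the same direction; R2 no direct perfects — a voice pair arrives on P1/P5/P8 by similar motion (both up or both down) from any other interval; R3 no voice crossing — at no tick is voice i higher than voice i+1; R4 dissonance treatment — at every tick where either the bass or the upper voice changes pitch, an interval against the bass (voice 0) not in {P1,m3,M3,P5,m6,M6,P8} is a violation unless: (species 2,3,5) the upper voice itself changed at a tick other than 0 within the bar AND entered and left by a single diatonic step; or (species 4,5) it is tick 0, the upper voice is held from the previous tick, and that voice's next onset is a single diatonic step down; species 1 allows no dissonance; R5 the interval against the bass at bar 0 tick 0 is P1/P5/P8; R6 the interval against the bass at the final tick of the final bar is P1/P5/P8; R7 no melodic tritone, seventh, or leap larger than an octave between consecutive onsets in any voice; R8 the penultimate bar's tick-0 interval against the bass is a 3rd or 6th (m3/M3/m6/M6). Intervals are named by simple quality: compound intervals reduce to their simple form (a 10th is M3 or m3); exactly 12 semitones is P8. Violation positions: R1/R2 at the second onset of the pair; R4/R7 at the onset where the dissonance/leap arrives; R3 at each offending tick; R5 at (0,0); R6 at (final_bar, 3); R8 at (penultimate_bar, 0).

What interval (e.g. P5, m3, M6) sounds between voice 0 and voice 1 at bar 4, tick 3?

voice 0=A3 voice 1=F4 -> m6

m6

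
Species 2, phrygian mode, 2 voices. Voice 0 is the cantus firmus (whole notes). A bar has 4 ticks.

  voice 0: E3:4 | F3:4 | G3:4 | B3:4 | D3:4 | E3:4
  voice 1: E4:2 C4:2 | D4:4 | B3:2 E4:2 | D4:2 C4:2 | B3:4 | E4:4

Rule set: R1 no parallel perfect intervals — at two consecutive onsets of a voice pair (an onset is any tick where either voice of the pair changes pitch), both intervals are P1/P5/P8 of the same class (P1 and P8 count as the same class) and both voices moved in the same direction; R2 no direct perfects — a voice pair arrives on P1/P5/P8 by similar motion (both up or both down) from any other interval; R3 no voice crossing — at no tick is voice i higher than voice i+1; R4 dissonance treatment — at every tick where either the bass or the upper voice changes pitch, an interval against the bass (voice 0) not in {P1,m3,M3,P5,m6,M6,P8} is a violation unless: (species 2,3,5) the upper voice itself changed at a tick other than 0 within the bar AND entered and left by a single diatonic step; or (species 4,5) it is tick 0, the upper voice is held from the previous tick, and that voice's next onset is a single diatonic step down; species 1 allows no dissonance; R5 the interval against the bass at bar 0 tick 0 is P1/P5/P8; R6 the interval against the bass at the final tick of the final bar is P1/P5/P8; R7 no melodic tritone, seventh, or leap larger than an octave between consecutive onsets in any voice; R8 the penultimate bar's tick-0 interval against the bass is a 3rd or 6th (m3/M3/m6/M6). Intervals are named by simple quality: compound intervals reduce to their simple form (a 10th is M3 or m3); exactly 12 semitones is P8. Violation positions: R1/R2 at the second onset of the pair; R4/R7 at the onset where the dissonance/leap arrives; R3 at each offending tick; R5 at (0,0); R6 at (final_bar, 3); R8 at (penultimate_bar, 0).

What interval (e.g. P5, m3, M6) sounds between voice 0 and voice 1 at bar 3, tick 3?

m2

voice 0=B3 voice 1=C4 -> m2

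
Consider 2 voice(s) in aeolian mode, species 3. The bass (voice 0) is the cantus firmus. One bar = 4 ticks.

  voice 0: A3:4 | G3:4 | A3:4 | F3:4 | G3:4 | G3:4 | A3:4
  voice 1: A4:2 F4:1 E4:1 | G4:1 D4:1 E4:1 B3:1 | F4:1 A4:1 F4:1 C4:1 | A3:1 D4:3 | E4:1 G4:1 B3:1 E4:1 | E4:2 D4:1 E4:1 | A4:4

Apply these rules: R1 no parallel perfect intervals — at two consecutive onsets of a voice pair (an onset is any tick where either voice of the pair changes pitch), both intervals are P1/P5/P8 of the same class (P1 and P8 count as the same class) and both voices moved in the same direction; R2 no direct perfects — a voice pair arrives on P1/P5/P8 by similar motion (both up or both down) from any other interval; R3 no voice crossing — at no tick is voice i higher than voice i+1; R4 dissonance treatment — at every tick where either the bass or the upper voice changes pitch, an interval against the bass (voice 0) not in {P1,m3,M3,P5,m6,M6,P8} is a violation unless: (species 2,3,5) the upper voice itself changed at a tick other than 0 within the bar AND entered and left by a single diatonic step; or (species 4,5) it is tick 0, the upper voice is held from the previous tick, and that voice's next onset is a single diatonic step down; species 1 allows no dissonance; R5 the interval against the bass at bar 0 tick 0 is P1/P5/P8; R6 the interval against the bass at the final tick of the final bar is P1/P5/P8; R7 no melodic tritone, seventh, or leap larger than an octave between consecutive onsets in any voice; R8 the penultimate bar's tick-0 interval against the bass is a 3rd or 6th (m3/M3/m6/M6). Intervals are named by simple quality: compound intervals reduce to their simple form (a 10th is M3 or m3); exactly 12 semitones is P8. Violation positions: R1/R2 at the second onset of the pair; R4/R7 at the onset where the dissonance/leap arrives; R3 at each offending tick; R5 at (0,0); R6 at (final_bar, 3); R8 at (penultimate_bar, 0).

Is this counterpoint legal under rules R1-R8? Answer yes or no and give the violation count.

bar 0: v0=A3 v1=A4 (P8)
bar 1: v0=G3 v1=G4 (P8)
bar 2: v0=A3 v1=F4 (m6)
bar 3: v0=F3 v1=A3 (M3)
bar 4: v0=G3 v1=E4 (M6)
bar 5: v0=G3 v1=E4 (M6)
bar 6: v0=A3 v1=A4 (P8)
  R7 @ bar2.0: B3->F4 leap 6st
  R2 @ bar6.0: G3/E4 M6 -> A3/A4 P8 similar

No (2 violations)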